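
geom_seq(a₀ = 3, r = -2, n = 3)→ [3, -6, 12]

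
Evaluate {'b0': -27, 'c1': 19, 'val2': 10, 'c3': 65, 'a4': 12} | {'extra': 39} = {'b0': -27, 'c1': 19, 'val2': 10, 'c3': 65, 'a4': 12, 'extra': 39}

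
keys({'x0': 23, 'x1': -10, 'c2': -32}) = ['x0', 'x1', 'c2']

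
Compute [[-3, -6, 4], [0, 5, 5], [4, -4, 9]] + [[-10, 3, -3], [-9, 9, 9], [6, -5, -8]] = [[-13, -3, 1], [-9, 14, 14], [10, -9, 1]]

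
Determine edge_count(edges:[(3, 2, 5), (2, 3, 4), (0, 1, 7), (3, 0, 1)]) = 4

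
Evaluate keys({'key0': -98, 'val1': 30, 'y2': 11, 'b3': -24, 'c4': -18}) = ['key0', 'val1', 'y2', 'b3', 'c4']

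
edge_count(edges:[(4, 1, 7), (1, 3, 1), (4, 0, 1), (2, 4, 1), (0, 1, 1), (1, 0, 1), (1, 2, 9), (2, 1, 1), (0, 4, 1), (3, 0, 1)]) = 10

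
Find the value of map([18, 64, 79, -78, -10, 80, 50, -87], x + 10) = 18+10=28, 64+10=74, 79+10=89, -78+10=-68, -10+10=0, 80+10=90, 50+10=60, -87+10=-77
= [28, 74, 89, -68, 0, 90, 60, -77]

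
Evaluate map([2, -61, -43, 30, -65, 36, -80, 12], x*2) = 2*2=4, -61*2=-122, -43*2=-86, 30*2=60, -65*2=-130, 36*2=72, -80*2=-160, 12*2=24
= [4, -122, -86, 60, -130, 72, -160, 24]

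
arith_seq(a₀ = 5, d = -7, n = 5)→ a_0 = 5 + 0*-7 = 5
a_1 = 5 + 1*-7 = -2
a_2 = 5 + 2*-7 = -9
...
= [5, -2, -9, -16, -23]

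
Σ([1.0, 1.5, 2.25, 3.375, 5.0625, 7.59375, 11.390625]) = 1.0 + 1.5 + 2.25 + 3.375 + 5.0625 + 7.59375 + 11.390625
= 32.171875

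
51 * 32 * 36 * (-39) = -2291328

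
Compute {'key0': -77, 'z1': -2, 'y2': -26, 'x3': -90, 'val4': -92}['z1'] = -2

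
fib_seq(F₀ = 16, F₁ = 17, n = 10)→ [16, 17, 33, 50, 83, 133, 216, 349, 565, 914]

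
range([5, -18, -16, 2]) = 23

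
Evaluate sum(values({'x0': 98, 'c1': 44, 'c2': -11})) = 131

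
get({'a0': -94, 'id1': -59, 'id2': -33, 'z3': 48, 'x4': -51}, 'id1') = -59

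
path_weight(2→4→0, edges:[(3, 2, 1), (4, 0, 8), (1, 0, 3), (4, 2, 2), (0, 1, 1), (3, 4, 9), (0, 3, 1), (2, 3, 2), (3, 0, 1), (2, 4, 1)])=w(2→4)=1 + w(4→0)=8
= 9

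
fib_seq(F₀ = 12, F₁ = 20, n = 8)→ F_2 = F_1 + F_0 = 32
F_3 = F_2 + F_1 = 52
F_4 = F_3 + F_2 = 84
...
= [12, 20, 32, 52, 84, 136, 220, 356]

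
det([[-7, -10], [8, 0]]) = (-7)*(0) - (-10)*(8)
= 80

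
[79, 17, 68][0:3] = [79, 17, 68]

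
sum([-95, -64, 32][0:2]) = -159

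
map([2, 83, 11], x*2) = 2*2=4, 83*2=166, 11*2=22
= [4, 166, 22]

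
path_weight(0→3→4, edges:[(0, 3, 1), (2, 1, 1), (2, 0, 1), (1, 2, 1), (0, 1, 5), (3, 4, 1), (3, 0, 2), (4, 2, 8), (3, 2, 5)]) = w(0→3)=1 + w(3→4)=1
= 2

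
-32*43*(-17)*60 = 1403520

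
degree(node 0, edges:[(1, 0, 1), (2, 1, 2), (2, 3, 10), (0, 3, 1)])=incident: (1,0), (0,3)
= 2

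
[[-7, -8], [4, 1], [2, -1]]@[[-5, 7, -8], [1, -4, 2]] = [[27, -17, 40], [-19, 24, -30], [-11, 18, -18]]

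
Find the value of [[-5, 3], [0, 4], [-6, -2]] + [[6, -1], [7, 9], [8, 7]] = [[1, 2], [7, 13], [2, 5]]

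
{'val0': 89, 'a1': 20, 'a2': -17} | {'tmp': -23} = {'val0': 89, 'a1': 20, 'a2': -17, 'tmp': -23}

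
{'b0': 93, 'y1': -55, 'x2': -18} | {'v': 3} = {'b0': 93, 'y1': -55, 'x2': -18, 'v': 3}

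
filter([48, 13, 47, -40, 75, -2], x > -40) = keep x where x > -40: 48✓, 13✓, 47✓, -40✗, 75✓, -2✓
= [48, 13, 47, 75, -2]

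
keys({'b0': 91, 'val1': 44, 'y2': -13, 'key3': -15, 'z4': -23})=['b0', 'val1', 'y2', 'key3', 'z4']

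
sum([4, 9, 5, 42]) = 4 + 9 + 5 + 42
= 60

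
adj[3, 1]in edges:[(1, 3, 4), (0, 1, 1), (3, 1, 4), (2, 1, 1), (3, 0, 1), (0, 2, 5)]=4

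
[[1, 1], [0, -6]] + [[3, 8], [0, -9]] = [[4, 9], [0, -15]]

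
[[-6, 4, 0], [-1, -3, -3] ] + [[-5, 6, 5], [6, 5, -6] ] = [[-11, 10, 5], [5, 2, -9]]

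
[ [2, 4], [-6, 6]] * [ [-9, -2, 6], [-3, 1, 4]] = C[0][0] = (2)*(-9) + (4)*(-3) = -30
C[0][1] = (2)*(-2) + (4)*(1) = 0
C[0][2] = (2)*(6) + (4)*(4) = 28
C[1][0] = (-6)*(-9) + (6)*(-3) = 36
C[1][1] = (-6)*(-2) + (6)*(1) = 18
C[1][2] = (-6)*(6) + (6)*(4) = -12
= [[-30, 0, 28], [36, 18, -12]]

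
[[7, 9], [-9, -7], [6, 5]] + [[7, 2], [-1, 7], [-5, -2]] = [[14, 11], [-10, 0], [1, 3]]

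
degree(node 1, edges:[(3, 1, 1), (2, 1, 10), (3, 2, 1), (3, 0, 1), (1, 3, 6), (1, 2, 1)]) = 4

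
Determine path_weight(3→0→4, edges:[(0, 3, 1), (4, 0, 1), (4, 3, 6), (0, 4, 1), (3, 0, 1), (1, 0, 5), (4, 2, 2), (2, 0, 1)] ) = w(3→0)=1 + w(0→4)=1
= 2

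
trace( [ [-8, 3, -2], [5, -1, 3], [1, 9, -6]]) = diagonal: (-8) + (-1) + (-6)
= -15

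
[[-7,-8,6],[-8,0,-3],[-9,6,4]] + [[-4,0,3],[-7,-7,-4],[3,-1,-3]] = [[-11, -8, 9], [-15, -7, -7], [-6, 5, 1]]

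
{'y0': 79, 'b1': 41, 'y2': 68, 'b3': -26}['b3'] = -26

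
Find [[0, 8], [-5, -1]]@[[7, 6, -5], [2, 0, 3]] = [[16, 0, 24], [-37, -30, 22]]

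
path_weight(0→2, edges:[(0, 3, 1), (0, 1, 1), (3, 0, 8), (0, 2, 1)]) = 1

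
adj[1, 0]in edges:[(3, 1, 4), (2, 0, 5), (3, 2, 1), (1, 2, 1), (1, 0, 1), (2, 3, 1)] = 1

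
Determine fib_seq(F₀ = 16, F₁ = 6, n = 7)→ [16, 6, 22, 28, 50, 78, 128]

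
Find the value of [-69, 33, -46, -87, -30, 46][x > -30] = keep x where x > -30: -69✗, 33✓, -46✗, -87✗, -30✗, 46✓
= [33, 46]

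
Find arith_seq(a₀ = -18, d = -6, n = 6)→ a_0 = -18 + 0*-6 = -18
a_1 = -18 + 1*-6 = -24
a_2 = -18 + 2*-6 = -30
...
= [-18, -24, -30, -36, -42, -48]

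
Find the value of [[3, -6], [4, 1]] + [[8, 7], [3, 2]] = [[11, 1], [7, 3]]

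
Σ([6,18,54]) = 78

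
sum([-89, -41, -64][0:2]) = -130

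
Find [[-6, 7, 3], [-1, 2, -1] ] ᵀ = [[-6, -1], [7, 2], [3, -1]]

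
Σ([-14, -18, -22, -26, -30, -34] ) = -144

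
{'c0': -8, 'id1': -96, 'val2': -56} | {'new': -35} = {'c0': -8, 'id1': -96, 'val2': -56, 'new': -35}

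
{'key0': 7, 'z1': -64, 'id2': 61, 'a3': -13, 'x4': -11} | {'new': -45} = {'key0': 7, 'z1': -64, 'id2': 61, 'a3': -13, 'x4': -11, 'new': -45}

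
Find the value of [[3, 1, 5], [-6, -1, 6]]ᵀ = [[3, -6], [1, -1], [5, 6]]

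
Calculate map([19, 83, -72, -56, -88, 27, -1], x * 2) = 19*2=38, 83*2=166, -72*2=-144, -56*2=-112, -88*2=-176, 27*2=54, -1*2=-2
= [38, 166, -144, -112, -176, 54, -2]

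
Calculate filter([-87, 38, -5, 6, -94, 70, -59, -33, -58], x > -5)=[38, 6, 70]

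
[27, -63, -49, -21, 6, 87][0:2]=[27, -63]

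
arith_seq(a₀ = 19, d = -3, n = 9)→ [19, 16, 13, 10, 7, 4, 1, -2, -5]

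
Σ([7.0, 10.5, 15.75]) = 33.25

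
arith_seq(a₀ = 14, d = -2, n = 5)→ a_0 = 14 + 0*-2 = 14
a_1 = 14 + 1*-2 = 12
a_2 = 14 + 2*-2 = 10
...
= [14, 12, 10, 8, 6]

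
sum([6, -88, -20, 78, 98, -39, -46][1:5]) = slice → [-88, -20, 78, 98]
(-88) + (-20) + 78 + 98
= 68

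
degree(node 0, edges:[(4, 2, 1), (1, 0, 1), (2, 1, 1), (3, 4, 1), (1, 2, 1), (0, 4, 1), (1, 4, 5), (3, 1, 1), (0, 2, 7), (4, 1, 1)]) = incident: (1,0), (0,4), (0,2)
= 3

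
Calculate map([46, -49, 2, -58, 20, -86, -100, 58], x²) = [2116, 2401, 4, 3364, 400, 7396, 10000, 3364]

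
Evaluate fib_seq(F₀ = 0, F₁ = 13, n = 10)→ [0, 13, 13, 26, 39, 65, 104, 169, 273, 442]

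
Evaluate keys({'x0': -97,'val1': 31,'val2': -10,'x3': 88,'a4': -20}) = ['x0', 'val1', 'val2', 'x3', 'a4']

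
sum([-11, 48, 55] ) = 92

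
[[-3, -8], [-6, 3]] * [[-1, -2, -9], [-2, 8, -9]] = C[0][0] = (-3)*(-1) + (-8)*(-2) = 19
C[0][1] = (-3)*(-2) + (-8)*(8) = -58
C[0][2] = (-3)*(-9) + (-8)*(-9) = 99
C[1][0] = (-6)*(-1) + (3)*(-2) = 0
C[1][1] = (-6)*(-2) + (3)*(8) = 36
C[1][2] = (-6)*(-9) + (3)*(-9) = 27
= [[19, -58, 99], [0, 36, 27]]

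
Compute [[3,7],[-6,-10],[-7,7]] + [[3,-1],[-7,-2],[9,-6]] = [[6, 6], [-13, -12], [2, 1]]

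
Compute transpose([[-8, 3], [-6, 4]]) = [[-8, -6], [3, 4]]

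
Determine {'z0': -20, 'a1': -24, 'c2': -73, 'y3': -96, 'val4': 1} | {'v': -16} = {'z0': -20, 'a1': -24, 'c2': -73, 'y3': -96, 'val4': 1, 'v': -16}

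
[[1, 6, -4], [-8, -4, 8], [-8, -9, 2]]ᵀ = [[1, -8, -8], [6, -4, -9], [-4, 8, 2]]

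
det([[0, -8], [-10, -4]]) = (0)*(-4) - (-8)*(-10)
= -80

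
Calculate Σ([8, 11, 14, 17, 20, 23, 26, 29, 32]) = 8 + 11 + 14 + 17 + 20 + 23 + 26 + 29 + 32
= 180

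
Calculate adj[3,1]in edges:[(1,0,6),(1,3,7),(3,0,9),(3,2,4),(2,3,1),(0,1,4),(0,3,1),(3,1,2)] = 2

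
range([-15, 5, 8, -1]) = 23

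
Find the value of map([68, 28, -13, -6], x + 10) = 68+10=78, 28+10=38, -13+10=-3, -6+10=4
= [78, 38, -3, 4]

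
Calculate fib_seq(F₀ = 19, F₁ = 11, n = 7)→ F_2 = F_1 + F_0 = 30
F_3 = F_2 + F_1 = 41
F_4 = F_3 + F_2 = 71
...
= [19, 11, 30, 41, 71, 112, 183]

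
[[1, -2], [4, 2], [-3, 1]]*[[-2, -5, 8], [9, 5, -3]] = [[-20, -15, 14], [10, -10, 26], [15, 20, -27]]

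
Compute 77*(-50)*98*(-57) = 21506100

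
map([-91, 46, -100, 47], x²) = (-91)²=8281, (46)²=2116, (-100)²=10000, (47)²=2209
= [8281, 2116, 10000, 2209]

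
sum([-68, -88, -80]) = -236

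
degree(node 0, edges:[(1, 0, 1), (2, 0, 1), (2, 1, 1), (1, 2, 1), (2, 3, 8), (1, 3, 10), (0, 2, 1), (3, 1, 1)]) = incident: (1,0), (2,0), (0,2)
= 3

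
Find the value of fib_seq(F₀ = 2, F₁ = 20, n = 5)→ F_2 = F_1 + F_0 = 22
F_3 = F_2 + F_1 = 42
F_4 = F_3 + F_2 = 64
= [2, 20, 22, 42, 64]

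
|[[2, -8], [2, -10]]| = (2)*(-10) - (-8)*(2)
= -4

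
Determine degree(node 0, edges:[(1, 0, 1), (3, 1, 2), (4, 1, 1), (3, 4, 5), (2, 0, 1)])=2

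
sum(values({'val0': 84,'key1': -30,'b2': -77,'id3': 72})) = 49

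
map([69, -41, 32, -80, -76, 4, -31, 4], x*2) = [138, -82, 64, -160, -152, 8, -62, 8]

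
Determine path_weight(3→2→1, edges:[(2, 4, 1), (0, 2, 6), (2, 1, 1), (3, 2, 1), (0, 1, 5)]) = 2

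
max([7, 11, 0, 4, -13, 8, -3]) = 11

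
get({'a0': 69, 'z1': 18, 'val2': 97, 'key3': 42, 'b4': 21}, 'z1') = 18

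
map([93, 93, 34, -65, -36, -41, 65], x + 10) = [103, 103, 44, -55, -26, -31, 75]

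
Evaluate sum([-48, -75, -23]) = (-48) + (-75) + (-23)
= -146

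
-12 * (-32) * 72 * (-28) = -774144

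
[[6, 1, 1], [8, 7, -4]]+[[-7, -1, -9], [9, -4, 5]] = [[-1, 0, -8], [17, 3, 1]]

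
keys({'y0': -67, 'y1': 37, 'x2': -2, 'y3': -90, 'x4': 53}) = ['y0', 'y1', 'x2', 'y3', 'x4']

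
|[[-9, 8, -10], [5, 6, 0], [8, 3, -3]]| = (1)*(-9)*det([[6, 0], [3, -3]]) + (-1)*(8)*det([[5, 0], [8, -3]]) + (1)*(-10)*det([[5, 6], [8, 3]])
= 162 + 120 + 330
= 612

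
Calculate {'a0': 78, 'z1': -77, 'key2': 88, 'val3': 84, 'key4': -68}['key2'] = 88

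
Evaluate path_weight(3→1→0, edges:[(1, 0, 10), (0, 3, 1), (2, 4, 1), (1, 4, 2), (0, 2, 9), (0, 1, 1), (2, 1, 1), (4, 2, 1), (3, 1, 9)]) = w(3→1)=9 + w(1→0)=10
= 19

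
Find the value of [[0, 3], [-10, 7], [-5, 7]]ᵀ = [[0, -10, -5], [3, 7, 7]]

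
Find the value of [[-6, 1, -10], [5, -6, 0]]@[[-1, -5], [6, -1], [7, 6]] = [[-58, -31], [-41, -19]]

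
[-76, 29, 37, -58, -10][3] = -58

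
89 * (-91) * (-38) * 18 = 5539716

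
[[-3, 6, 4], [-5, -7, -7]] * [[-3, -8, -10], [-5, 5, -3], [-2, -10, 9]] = [[-29, 14, 48], [64, 75, 8]]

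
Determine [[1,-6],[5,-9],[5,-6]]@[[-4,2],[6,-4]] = C[0][0] = (1)*(-4) + (-6)*(6) = -40
C[0][1] = (1)*(2) + (-6)*(-4) = 26
C[1][0] = (5)*(-4) + (-9)*(6) = -74
C[1][1] = (5)*(2) + (-9)*(-4) = 46
C[2][0] = (5)*(-4) + (-6)*(6) = -56
C[2][1] = (5)*(2) + (-6)*(-4) = 34
= [[-40, 26], [-74, 46], [-56, 34]]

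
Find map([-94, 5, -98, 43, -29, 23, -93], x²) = (-94)²=8836, (5)²=25, (-98)²=9604, (43)²=1849, (-29)²=841, (23)²=529, (-93)²=8649
= [8836, 25, 9604, 1849, 841, 529, 8649]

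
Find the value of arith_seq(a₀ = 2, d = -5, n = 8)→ [2, -3, -8, -13, -18, -23, -28, -33]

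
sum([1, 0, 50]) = 1 + 0 + 50
= 51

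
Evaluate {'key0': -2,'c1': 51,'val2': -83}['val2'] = -83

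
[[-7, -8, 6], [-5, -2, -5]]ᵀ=[[-7, -5], [-8, -2], [6, -5]]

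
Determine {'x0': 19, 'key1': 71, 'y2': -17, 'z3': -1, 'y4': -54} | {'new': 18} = {'x0': 19, 'key1': 71, 'y2': -17, 'z3': -1, 'y4': -54, 'new': 18}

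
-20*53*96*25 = -2544000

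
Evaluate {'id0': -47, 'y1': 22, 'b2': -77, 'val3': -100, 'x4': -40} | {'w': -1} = {'id0': -47, 'y1': 22, 'b2': -77, 'val3': -100, 'x4': -40, 'w': -1}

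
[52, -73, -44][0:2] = [52, -73]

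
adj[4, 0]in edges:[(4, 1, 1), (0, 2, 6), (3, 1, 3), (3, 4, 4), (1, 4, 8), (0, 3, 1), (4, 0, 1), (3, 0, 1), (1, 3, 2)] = 1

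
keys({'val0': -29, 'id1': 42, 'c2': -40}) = ['val0', 'id1', 'c2']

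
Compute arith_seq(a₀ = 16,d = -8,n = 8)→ a_0 = 16 + 0*-8 = 16
a_1 = 16 + 1*-8 = 8
a_2 = 16 + 2*-8 = 0
...
= [16, 8, 0, -8, -16, -24, -32, -40]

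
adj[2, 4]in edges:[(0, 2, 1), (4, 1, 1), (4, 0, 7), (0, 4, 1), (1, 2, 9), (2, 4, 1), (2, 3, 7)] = 1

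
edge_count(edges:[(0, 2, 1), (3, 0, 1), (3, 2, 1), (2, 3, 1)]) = 4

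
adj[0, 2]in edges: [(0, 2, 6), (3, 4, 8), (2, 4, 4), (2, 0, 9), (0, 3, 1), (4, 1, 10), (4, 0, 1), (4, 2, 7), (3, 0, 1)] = 6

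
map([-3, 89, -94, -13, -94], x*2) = [-6, 178, -188, -26, -188]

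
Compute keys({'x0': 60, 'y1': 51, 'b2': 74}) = ['x0', 'y1', 'b2']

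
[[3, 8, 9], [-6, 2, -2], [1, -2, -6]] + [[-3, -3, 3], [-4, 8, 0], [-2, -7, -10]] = [[0, 5, 12], [-10, 10, -2], [-1, -9, -16]]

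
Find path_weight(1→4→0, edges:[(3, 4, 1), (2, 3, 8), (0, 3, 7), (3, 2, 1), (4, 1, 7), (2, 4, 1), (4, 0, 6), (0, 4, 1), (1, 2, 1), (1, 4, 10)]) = w(1→4)=10 + w(4→0)=6
= 16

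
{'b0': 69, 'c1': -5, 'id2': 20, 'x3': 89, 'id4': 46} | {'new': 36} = {'b0': 69, 'c1': -5, 'id2': 20, 'x3': 89, 'id4': 46, 'new': 36}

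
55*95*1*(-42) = -219450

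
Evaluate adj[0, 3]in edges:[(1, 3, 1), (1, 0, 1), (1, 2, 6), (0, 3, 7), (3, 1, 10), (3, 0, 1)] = 7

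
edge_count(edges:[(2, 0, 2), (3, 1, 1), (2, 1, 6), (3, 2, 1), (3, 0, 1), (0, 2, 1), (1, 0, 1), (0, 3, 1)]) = 8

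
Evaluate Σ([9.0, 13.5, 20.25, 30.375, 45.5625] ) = 9.0 + 13.5 + 20.25 + 30.375 + 45.5625
= 118.6875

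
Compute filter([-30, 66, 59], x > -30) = keep x where x > -30: -30✗, 66✓, 59✓
= [66, 59]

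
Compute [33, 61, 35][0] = 33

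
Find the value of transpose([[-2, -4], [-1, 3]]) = [[-2, -1], [-4, 3]]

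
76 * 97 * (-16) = -117952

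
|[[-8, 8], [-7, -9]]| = (-8)*(-9) - (8)*(-7)
= 128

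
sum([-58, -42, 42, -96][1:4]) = -96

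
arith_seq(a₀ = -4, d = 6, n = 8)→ a_0 = -4 + 0*6 = -4
a_1 = -4 + 1*6 = 2
a_2 = -4 + 2*6 = 8
...
= [-4, 2, 8, 14, 20, 26, 32, 38]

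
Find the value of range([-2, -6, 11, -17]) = 28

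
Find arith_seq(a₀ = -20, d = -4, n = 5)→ [-20, -24, -28, -32, -36]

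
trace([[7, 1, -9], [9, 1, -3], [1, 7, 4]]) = diagonal: 7 + 1 + 4
= 12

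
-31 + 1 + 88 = 58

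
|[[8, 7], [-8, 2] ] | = 72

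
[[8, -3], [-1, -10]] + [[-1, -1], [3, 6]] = [[7, -4], [2, -4]]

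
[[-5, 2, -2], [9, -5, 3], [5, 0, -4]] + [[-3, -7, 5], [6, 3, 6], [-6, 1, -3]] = [[-8, -5, 3], [15, -2, 9], [-1, 1, -7]]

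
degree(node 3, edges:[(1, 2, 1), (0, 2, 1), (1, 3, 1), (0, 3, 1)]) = 2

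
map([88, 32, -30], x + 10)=88+10=98, 32+10=42, -30+10=-20
= [98, 42, -20]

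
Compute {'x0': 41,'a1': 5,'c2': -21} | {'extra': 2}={'x0': 41, 'a1': 5, 'c2': -21, 'extra': 2}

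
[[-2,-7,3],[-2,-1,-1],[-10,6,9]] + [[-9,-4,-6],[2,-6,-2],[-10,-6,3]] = [[-11, -11, -3], [0, -7, -3], [-20, 0, 12]]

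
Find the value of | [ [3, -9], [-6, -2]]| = (3)*(-2) - (-9)*(-6)
= -60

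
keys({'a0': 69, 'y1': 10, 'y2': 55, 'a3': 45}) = ['a0', 'y1', 'y2', 'a3']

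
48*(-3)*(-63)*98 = 889056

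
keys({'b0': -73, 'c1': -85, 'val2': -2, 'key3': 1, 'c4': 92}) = ['b0', 'c1', 'val2', 'key3', 'c4']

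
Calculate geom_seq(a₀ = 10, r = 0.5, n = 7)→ [10.0, 5.0, 2.5, 1.25, 0.625, 0.3125, 0.15625]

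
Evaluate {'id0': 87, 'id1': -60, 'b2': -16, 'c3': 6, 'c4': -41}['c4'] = -41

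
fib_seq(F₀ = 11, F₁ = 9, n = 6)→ F_2 = F_1 + F_0 = 20
F_3 = F_2 + F_1 = 29
F_4 = F_3 + F_2 = 49
...
= [11, 9, 20, 29, 49, 78]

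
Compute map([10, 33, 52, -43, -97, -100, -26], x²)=[100, 1089, 2704, 1849, 9409, 10000, 676]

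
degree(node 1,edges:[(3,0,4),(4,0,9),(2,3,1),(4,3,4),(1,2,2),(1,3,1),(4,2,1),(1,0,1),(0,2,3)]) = 3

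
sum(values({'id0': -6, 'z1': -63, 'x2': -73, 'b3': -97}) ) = -239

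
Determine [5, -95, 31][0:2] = [5, -95]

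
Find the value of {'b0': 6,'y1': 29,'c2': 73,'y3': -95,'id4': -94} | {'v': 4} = {'b0': 6, 'y1': 29, 'c2': 73, 'y3': -95, 'id4': -94, 'v': 4}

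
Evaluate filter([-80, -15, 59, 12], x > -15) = keep x where x > -15: -80✗, -15✗, 59✓, 12✓
= [59, 12]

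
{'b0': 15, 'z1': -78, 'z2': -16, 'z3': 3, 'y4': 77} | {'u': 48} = {'b0': 15, 'z1': -78, 'z2': -16, 'z3': 3, 'y4': 77, 'u': 48}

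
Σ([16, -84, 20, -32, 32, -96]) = -144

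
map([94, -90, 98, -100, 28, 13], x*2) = 94*2=188, -90*2=-180, 98*2=196, -100*2=-200, 28*2=56, 13*2=26
= [188, -180, 196, -200, 56, 26]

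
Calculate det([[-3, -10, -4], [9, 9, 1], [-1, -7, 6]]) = (1)*(-3)*det([[9, 1], [-7, 6]]) + (-1)*(-10)*det([[9, 1], [-1, 6]]) + (1)*(-4)*det([[9, 9], [-1, -7]])
= -183 + 550 + 216
= 583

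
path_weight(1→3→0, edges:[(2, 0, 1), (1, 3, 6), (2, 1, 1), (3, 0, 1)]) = w(1→3)=6 + w(3→0)=1
= 7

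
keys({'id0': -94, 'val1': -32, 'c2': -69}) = ['id0', 'val1', 'c2']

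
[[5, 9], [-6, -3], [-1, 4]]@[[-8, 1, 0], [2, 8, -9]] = C[0][0] = (5)*(-8) + (9)*(2) = -22
C[0][1] = (5)*(1) + (9)*(8) = 77
C[0][2] = (5)*(0) + (9)*(-9) = -81
C[1][0] = (-6)*(-8) + (-3)*(2) = 42
C[1][1] = (-6)*(1) + (-3)*(8) = -30
C[1][2] = (-6)*(0) + (-3)*(-9) = 27
... (3 more cells)
= [[-22, 77, -81], [42, -30, 27], [16, 31, -36]]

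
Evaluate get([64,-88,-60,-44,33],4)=33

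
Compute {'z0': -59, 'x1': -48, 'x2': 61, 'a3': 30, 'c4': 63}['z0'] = -59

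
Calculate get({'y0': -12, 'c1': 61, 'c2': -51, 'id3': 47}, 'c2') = -51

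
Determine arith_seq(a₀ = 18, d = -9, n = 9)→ [18, 9, 0, -9, -18, -27, -36, -45, -54]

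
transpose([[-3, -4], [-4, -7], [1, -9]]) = [[-3, -4, 1], [-4, -7, -9]]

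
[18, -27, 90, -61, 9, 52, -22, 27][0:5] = [18, -27, 90, -61, 9]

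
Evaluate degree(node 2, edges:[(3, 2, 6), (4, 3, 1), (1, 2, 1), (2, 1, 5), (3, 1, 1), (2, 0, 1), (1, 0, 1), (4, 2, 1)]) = incident: (3,2), (1,2), (2,1), (2,0), (4,2)
= 5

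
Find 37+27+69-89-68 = -24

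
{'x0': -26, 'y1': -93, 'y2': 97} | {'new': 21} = {'x0': -26, 'y1': -93, 'y2': 97, 'new': 21}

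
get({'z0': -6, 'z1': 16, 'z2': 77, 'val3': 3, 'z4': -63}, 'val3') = 3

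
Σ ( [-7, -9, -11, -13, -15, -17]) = (-7) + (-9) + (-11) + (-13) + (-15) + (-17)
= -72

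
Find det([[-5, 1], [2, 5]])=(-5)*(5) - (1)*(2)
= -27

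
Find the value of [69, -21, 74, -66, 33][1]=-21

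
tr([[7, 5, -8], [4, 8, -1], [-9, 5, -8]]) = 7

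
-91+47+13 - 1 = -32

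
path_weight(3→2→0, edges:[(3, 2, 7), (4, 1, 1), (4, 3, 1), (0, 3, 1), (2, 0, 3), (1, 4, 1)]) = w(3→2)=7 + w(2→0)=3
= 10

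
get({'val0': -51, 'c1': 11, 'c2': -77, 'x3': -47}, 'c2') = -77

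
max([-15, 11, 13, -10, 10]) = 13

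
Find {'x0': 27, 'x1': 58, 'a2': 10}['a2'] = 10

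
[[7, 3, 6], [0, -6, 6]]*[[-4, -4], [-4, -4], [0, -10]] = [[-40, -100], [24, -36]]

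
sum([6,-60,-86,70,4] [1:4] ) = slice → [-60, -86, 70]
(-60) + (-86) + 70
= -76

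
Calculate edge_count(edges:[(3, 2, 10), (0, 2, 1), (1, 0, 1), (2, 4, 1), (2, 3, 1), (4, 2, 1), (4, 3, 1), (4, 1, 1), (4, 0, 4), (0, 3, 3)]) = 10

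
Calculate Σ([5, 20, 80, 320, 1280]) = 5 + 20 + 80 + 320 + 1280
= 1705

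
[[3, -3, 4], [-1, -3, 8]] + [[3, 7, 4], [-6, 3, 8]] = [[6, 4, 8], [-7, 0, 16]]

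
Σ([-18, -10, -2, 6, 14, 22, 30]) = 42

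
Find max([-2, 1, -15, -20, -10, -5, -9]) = 1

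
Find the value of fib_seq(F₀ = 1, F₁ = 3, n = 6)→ F_2 = F_1 + F_0 = 4
F_3 = F_2 + F_1 = 7
F_4 = F_3 + F_2 = 11
...
= [1, 3, 4, 7, 11, 18]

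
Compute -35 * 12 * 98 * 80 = -3292800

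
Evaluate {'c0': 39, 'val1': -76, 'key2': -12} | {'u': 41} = {'c0': 39, 'val1': -76, 'key2': -12, 'u': 41}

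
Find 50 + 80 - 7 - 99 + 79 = 103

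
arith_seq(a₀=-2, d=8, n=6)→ a_0 = -2 + 0*8 = -2
a_1 = -2 + 1*8 = 6
a_2 = -2 + 2*8 = 14
...
= [-2, 6, 14, 22, 30, 38]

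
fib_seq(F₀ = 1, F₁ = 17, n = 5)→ [1, 17, 18, 35, 53]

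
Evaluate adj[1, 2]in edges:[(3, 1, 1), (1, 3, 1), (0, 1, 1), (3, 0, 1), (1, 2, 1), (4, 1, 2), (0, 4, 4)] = 1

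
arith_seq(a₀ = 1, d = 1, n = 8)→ a_0 = 1 + 0*1 = 1
a_1 = 1 + 1*1 = 2
a_2 = 1 + 2*1 = 3
...
= [1, 2, 3, 4, 5, 6, 7, 8]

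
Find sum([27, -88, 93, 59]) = 27 + (-88) + 93 + 59
= 91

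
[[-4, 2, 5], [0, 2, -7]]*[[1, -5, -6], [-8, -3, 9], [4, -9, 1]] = [[0, -31, 47], [-44, 57, 11]]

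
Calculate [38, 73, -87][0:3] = [38, 73, -87]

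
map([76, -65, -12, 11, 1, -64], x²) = [5776, 4225, 144, 121, 1, 4096]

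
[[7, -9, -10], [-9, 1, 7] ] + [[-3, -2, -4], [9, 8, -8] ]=[[4, -11, -14], [0, 9, -1]]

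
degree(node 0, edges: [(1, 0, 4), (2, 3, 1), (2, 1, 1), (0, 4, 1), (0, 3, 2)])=incident: (1,0), (0,4), (0,3)
= 3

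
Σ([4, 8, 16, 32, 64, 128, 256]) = 4 + 8 + 16 + 32 + 64 + 128 + 256
= 508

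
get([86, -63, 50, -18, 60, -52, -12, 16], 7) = 16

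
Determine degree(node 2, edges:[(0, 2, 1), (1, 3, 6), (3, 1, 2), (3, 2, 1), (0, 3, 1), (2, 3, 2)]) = 3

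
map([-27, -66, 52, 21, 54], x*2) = [-54, -132, 104, 42, 108]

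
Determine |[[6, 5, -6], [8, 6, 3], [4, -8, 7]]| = 704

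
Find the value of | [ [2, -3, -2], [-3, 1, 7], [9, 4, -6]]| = -161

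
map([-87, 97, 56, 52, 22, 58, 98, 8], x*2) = [-174, 194, 112, 104, 44, 116, 196, 16]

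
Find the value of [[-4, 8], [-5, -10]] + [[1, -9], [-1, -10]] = [[-3, -1], [-6, -20]]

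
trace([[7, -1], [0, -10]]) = -3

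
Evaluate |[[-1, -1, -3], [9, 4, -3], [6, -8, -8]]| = 290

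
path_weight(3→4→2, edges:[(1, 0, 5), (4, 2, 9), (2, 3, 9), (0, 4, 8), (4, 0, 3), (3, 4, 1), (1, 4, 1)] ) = w(3→4)=1 + w(4→2)=9
= 10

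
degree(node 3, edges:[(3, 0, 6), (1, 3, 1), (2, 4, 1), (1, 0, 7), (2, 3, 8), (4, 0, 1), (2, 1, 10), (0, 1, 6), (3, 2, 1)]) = 4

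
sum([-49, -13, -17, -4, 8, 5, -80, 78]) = (-49) + (-13) + (-17) + (-4) + 8 + 5 + (-80) + 78
= -72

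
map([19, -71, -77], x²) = (19)²=361, (-71)²=5041, (-77)²=5929
= [361, 5041, 5929]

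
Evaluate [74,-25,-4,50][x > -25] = keep x where x > -25: 74✓, -25✗, -4✓, 50✓
= [74, -4, 50]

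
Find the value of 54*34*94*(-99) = -17085816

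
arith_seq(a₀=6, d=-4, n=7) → [6, 2, -2, -6, -10, -14, -18]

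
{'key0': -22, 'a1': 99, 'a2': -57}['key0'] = -22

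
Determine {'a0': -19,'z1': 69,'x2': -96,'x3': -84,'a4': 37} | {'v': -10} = {'a0': -19, 'z1': 69, 'x2': -96, 'x3': -84, 'a4': 37, 'v': -10}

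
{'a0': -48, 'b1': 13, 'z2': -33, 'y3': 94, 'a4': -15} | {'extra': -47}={'a0': -48, 'b1': 13, 'z2': -33, 'y3': 94, 'a4': -15, 'extra': -47}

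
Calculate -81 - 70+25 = -126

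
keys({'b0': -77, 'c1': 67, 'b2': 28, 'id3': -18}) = ['b0', 'c1', 'b2', 'id3']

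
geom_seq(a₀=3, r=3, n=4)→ a_0 = 3*3^0 = 3
a_1 = 3*3^1 = 9
a_2 = 3*3^2 = 27
...
= [3, 9, 27, 81]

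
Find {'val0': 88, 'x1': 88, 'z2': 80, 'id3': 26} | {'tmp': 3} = {'val0': 88, 'x1': 88, 'z2': 80, 'id3': 26, 'tmp': 3}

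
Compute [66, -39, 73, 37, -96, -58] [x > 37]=keep x where x > 37: 66✓, -39✗, 73✓, 37✗, -96✗, -58✗
= [66, 73]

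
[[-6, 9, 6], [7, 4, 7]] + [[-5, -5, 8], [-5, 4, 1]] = [[-11, 4, 14], [2, 8, 8]]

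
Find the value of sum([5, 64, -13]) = 56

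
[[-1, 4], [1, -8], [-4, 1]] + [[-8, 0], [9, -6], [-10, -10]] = [[-9, 4], [10, -14], [-14, -9]]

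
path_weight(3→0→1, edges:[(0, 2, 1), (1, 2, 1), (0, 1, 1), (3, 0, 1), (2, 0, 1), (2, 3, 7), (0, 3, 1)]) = 2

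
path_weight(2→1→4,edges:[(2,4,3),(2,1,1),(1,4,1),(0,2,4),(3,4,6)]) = w(2→1)=1 + w(1→4)=1
= 2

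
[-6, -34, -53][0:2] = [-6, -34]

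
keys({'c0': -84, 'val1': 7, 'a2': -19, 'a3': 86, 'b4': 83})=['c0', 'val1', 'a2', 'a3', 'b4']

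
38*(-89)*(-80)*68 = 18398080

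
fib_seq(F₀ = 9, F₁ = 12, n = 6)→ [9, 12, 21, 33, 54, 87]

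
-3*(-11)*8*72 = 19008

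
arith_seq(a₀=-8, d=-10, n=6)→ [-8, -18, -28, -38, -48, -58]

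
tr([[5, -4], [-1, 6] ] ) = diagonal: 5 + 6
= 11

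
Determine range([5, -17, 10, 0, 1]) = 27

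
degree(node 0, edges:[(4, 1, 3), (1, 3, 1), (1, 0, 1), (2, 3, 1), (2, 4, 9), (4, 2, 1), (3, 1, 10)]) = 1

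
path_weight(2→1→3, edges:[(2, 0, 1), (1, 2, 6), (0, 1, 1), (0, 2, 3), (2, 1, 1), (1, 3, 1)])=2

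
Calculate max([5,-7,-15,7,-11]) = 7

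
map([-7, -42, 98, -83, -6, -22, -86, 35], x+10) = -7+10=3, -42+10=-32, 98+10=108, -83+10=-73, -6+10=4, -22+10=-12, -86+10=-76, 35+10=45
= [3, -32, 108, -73, 4, -12, -76, 45]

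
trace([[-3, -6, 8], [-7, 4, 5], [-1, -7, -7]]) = -6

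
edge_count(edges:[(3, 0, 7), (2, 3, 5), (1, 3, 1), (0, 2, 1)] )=4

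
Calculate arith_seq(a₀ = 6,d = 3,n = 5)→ [6, 9, 12, 15, 18]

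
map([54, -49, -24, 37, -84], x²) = (54)²=2916, (-49)²=2401, (-24)²=576, (37)²=1369, (-84)²=7056
= [2916, 2401, 576, 1369, 7056]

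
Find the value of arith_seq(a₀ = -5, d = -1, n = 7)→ a_0 = -5 + 0*-1 = -5
a_1 = -5 + 1*-1 = -6
a_2 = -5 + 2*-1 = -7
...
= [-5, -6, -7, -8, -9, -10, -11]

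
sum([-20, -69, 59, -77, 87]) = (-20) + (-69) + 59 + (-77) + 87
= -20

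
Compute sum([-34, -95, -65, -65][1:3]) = -160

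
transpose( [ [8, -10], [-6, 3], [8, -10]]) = [[8, -6, 8], [-10, 3, -10]]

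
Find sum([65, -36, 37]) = 66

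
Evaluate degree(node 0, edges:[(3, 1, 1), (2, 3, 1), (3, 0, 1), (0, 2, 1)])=2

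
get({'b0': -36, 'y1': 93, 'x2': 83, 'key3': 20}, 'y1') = 93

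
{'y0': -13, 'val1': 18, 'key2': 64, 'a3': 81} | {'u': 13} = {'y0': -13, 'val1': 18, 'key2': 64, 'a3': 81, 'u': 13}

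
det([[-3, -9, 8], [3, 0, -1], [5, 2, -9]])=-156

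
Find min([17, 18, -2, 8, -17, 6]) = -17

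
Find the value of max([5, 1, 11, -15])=11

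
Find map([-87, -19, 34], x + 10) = [-77, -9, 44]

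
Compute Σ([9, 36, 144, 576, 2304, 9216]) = 12285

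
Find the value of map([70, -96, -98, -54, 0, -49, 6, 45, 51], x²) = [4900, 9216, 9604, 2916, 0, 2401, 36, 2025, 2601]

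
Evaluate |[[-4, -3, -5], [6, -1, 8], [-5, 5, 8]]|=(1)*(-4)*det([[-1, 8], [5, 8]]) + (-1)*(-3)*det([[6, 8], [-5, 8]]) + (1)*(-5)*det([[6, -1], [-5, 5]])
= 192 + 264 + -125
= 331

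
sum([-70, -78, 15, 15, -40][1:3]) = slice → [-78, 15]
(-78) + 15
= -63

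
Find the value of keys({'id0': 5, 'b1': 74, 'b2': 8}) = ['id0', 'b1', 'b2']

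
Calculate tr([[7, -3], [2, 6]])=diagonal: 7 + 6
= 13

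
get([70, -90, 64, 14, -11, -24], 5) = -24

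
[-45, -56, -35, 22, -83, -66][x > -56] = [-45, -35, 22]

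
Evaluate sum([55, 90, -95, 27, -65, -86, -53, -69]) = -196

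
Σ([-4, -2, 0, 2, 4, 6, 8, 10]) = 24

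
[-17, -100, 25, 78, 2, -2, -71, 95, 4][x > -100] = [-17, 25, 78, 2, -2, -71, 95, 4]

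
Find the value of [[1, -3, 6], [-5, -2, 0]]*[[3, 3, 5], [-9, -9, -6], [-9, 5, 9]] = C[0][0] = (1)*(3) + (-3)*(-9) + (6)*(-9) = -24
C[0][1] = (1)*(3) + (-3)*(-9) + (6)*(5) = 60
C[0][2] = (1)*(5) + (-3)*(-6) + (6)*(9) = 77
C[1][0] = (-5)*(3) + (-2)*(-9) + (0)*(-9) = 3
C[1][1] = (-5)*(3) + (-2)*(-9) + (0)*(5) = 3
C[1][2] = (-5)*(5) + (-2)*(-6) + (0)*(9) = -13
= [[-24, 60, 77], [3, 3, -13]]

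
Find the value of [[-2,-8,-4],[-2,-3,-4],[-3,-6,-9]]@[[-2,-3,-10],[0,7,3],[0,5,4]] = [[4, -70, -20], [4, -35, -5], [6, -78, -24]]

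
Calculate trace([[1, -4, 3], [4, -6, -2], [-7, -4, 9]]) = 4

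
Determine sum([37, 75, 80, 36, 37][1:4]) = slice → [75, 80, 36]
75 + 80 + 36
= 191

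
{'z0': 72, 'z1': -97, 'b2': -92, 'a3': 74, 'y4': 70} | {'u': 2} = {'z0': 72, 'z1': -97, 'b2': -92, 'a3': 74, 'y4': 70, 'u': 2}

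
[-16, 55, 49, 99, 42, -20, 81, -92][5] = -20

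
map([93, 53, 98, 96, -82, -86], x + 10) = [103, 63, 108, 106, -72, -76]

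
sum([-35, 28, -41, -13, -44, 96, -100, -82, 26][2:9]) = slice → [-41, -13, -44, 96, -100, -82, 26]
(-41) + (-13) + (-44) + 96 + (-100) + (-82) + 26
= -158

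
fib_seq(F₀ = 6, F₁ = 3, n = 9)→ F_2 = F_1 + F_0 = 9
F_3 = F_2 + F_1 = 12
F_4 = F_3 + F_2 = 21
...
= [6, 3, 9, 12, 21, 33, 54, 87, 141]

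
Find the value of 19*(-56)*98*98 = -10218656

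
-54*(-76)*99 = 406296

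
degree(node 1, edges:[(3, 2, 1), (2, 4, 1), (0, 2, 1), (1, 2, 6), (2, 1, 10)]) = 2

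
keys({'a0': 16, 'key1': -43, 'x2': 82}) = ['a0', 'key1', 'x2']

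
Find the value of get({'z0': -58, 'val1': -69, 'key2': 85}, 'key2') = 85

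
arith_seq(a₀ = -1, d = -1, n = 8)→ a_0 = -1 + 0*-1 = -1
a_1 = -1 + 1*-1 = -2
a_2 = -1 + 2*-1 = -3
...
= [-1, -2, -3, -4, -5, -6, -7, -8]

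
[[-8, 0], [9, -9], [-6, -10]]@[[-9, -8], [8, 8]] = C[0][0] = (-8)*(-9) + (0)*(8) = 72
C[0][1] = (-8)*(-8) + (0)*(8) = 64
C[1][0] = (9)*(-9) + (-9)*(8) = -153
C[1][1] = (9)*(-8) + (-9)*(8) = -144
C[2][0] = (-6)*(-9) + (-10)*(8) = -26
C[2][1] = (-6)*(-8) + (-10)*(8) = -32
= [[72, 64], [-153, -144], [-26, -32]]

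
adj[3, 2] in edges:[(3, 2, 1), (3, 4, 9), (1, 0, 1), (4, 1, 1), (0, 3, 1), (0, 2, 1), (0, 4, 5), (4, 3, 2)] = 1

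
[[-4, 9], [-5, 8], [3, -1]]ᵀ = [[-4, -5, 3], [9, 8, -1]]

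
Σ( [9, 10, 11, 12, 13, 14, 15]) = 9 + 10 + 11 + 12 + 13 + 14 + 15
= 84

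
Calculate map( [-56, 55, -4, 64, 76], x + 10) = -56+10=-46, 55+10=65, -4+10=6, 64+10=74, 76+10=86
= [-46, 65, 6, 74, 86]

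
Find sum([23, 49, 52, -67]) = 57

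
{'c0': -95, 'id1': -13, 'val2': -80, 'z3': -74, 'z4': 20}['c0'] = -95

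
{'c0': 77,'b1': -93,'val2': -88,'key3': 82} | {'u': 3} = {'c0': 77, 'b1': -93, 'val2': -88, 'key3': 82, 'u': 3}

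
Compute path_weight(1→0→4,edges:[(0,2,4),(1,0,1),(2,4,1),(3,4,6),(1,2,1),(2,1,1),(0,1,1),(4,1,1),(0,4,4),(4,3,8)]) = 5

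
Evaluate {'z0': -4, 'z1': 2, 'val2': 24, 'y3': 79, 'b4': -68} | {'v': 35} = {'z0': -4, 'z1': 2, 'val2': 24, 'y3': 79, 'b4': -68, 'v': 35}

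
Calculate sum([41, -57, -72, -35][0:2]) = slice → [41, -57]
41 + (-57)
= -16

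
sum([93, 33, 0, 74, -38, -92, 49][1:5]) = 69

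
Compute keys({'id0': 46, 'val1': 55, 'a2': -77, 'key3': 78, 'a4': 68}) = ['id0', 'val1', 'a2', 'key3', 'a4']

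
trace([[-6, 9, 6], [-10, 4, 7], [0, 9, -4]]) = -6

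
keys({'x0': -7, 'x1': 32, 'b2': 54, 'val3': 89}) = ['x0', 'x1', 'b2', 'val3']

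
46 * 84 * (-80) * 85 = -26275200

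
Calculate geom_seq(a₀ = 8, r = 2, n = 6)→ a_0 = 8*2^0 = 8
a_1 = 8*2^1 = 16
a_2 = 8*2^2 = 32
...
= [8, 16, 32, 64, 128, 256]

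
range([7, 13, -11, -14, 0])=27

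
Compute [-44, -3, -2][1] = -3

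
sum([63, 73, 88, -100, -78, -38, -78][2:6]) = slice → [88, -100, -78, -38]
88 + (-100) + (-78) + (-38)
= -128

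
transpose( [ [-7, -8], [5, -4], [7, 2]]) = [[-7, 5, 7], [-8, -4, 2]]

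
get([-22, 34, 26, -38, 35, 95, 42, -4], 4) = 35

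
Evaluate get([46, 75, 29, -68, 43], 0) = 46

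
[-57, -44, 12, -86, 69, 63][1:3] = [-44, 12]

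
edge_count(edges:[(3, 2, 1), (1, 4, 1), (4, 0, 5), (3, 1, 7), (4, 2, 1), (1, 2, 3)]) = 6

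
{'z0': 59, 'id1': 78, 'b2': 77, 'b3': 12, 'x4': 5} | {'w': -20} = {'z0': 59, 'id1': 78, 'b2': 77, 'b3': 12, 'x4': 5, 'w': -20}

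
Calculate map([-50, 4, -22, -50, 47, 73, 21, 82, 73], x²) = [2500, 16, 484, 2500, 2209, 5329, 441, 6724, 5329]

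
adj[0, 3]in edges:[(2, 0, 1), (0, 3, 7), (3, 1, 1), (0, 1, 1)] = 7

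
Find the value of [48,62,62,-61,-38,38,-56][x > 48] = [62, 62]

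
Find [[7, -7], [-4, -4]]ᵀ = [[7, -4], [-7, -4]]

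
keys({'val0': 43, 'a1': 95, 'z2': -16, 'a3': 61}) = ['val0', 'a1', 'z2', 'a3']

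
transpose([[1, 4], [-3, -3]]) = [[1, -3], [4, -3]]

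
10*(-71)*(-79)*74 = 4150660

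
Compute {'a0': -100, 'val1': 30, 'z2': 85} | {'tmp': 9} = {'a0': -100, 'val1': 30, 'z2': 85, 'tmp': 9}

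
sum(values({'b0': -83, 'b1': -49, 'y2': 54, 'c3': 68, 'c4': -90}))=(-83) + (-49) + 54 + 68 + (-90)
= -100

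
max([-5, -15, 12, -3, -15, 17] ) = 17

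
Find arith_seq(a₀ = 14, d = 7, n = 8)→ [14, 21, 28, 35, 42, 49, 56, 63]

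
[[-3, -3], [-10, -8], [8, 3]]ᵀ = [[-3, -10, 8], [-3, -8, 3]]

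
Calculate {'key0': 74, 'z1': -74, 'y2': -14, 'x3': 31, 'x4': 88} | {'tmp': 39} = {'key0': 74, 'z1': -74, 'y2': -14, 'x3': 31, 'x4': 88, 'tmp': 39}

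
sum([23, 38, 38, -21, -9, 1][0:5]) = 69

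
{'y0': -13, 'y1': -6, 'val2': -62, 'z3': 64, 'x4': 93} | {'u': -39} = {'y0': -13, 'y1': -6, 'val2': -62, 'z3': 64, 'x4': 93, 'u': -39}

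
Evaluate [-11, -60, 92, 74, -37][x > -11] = [92, 74]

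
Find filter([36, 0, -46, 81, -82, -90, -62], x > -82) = [36, 0, -46, 81, -62]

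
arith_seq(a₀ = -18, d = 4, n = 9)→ [-18, -14, -10, -6, -2, 2, 6, 10, 14]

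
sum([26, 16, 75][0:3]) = 117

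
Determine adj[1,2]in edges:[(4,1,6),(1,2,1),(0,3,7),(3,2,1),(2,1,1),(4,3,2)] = 1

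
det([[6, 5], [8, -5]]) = -70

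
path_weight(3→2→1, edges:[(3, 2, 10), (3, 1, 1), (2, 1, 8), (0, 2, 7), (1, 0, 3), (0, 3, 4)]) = 18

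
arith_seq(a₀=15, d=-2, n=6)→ a_0 = 15 + 0*-2 = 15
a_1 = 15 + 1*-2 = 13
a_2 = 15 + 2*-2 = 11
...
= [15, 13, 11, 9, 7, 5]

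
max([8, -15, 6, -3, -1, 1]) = 8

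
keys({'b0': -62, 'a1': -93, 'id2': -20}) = ['b0', 'a1', 'id2']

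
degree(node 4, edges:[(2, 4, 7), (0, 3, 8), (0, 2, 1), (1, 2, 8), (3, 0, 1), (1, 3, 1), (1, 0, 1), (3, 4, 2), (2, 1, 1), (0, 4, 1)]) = incident: (2,4), (3,4), (0,4)
= 3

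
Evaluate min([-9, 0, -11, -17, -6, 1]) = -17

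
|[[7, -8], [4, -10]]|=-38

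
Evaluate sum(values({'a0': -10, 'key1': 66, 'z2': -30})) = 26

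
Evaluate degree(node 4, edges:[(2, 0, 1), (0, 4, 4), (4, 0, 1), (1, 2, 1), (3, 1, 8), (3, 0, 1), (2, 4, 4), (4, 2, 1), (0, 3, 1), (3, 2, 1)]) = 4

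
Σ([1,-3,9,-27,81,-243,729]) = 547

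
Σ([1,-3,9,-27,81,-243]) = -182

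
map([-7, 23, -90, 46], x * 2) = [-14, 46, -180, 92]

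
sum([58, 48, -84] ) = 22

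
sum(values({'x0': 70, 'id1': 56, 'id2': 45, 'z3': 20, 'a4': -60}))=131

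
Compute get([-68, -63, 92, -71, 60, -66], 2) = 92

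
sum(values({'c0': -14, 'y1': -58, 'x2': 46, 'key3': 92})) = (-14) + (-58) + 46 + 92
= 66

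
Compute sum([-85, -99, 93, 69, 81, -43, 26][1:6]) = 101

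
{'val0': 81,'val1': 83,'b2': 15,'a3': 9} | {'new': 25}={'val0': 81, 'val1': 83, 'b2': 15, 'a3': 9, 'new': 25}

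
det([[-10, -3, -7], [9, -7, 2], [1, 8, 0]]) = -399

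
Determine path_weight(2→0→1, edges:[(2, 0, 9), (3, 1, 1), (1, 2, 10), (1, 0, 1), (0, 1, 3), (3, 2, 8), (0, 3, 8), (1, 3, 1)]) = w(2→0)=9 + w(0→1)=3
= 12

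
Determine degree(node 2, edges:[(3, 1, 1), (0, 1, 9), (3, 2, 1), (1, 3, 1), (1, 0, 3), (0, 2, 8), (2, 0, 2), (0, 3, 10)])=incident: (3,2), (0,2), (2,0)
= 3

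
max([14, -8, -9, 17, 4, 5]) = 17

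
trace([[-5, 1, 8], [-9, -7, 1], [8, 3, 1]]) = diagonal: (-5) + (-7) + 1
= -11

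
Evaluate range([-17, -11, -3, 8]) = 25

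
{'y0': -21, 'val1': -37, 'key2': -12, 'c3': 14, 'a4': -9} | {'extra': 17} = {'y0': -21, 'val1': -37, 'key2': -12, 'c3': 14, 'a4': -9, 'extra': 17}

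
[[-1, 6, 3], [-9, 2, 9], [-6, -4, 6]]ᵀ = [[-1, -9, -6], [6, 2, -4], [3, 9, 6]]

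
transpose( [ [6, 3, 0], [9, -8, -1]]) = [[6, 9], [3, -8], [0, -1]]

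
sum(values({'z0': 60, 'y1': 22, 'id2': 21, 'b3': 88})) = 60 + 22 + 21 + 88
= 191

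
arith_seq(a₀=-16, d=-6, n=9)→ [-16, -22, -28, -34, -40, -46, -52, -58, -64]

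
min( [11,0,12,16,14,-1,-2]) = -2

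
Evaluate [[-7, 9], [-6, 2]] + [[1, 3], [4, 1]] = [[-6, 12], [-2, 3]]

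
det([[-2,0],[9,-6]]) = (-2)*(-6) - (0)*(9)
= 12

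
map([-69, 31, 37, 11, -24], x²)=[4761, 961, 1369, 121, 576]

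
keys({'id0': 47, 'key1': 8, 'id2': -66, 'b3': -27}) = ['id0', 'key1', 'id2', 'b3']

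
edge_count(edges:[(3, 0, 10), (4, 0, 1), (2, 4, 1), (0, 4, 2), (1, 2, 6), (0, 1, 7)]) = 6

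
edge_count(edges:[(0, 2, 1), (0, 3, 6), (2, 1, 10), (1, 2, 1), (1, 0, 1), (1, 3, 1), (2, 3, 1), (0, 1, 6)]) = 8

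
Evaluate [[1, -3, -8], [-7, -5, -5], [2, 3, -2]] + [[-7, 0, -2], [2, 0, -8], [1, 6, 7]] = [[-6, -3, -10], [-5, -5, -13], [3, 9, 5]]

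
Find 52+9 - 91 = -30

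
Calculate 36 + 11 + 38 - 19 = 66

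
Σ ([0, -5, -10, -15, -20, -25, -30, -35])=-140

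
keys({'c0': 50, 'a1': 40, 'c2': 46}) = ['c0', 'a1', 'c2']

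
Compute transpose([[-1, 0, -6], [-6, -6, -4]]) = [[-1, -6], [0, -6], [-6, -4]]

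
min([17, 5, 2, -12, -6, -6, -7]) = -12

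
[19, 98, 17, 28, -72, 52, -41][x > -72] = [19, 98, 17, 28, 52, -41]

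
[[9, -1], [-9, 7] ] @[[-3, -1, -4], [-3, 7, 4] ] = [[-24, -16, -40], [6, 58, 64]]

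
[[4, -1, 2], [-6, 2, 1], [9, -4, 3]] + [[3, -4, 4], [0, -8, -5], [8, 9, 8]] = [[7, -5, 6], [-6, -6, -4], [17, 5, 11]]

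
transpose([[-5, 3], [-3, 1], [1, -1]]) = [[-5, -3, 1], [3, 1, -1]]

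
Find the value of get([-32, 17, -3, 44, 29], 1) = 17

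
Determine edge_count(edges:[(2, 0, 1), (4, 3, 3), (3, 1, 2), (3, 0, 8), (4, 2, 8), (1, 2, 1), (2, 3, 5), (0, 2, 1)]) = 8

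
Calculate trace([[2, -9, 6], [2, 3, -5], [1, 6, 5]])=diagonal: 2 + 3 + 5
= 10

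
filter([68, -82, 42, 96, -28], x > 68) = [96]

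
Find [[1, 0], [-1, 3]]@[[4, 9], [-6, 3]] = C[0][0] = (1)*(4) + (0)*(-6) = 4
C[0][1] = (1)*(9) + (0)*(3) = 9
C[1][0] = (-1)*(4) + (3)*(-6) = -22
C[1][1] = (-1)*(9) + (3)*(3) = 0
= [[4, 9], [-22, 0]]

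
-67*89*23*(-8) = 1097192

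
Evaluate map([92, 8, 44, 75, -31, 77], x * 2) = [184, 16, 88, 150, -62, 154]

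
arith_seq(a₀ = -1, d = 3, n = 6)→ [-1, 2, 5, 8, 11, 14]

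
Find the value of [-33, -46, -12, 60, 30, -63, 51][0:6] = [-33, -46, -12, 60, 30, -63]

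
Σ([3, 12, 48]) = 3 + 12 + 48
= 63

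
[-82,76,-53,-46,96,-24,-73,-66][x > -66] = [76, -53, -46, 96, -24]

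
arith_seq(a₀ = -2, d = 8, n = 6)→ [-2, 6, 14, 22, 30, 38]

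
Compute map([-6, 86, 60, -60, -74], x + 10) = -6+10=4, 86+10=96, 60+10=70, -60+10=-50, -74+10=-64
= [4, 96, 70, -50, -64]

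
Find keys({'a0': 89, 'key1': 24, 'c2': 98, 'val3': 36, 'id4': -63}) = ['a0', 'key1', 'c2', 'val3', 'id4']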